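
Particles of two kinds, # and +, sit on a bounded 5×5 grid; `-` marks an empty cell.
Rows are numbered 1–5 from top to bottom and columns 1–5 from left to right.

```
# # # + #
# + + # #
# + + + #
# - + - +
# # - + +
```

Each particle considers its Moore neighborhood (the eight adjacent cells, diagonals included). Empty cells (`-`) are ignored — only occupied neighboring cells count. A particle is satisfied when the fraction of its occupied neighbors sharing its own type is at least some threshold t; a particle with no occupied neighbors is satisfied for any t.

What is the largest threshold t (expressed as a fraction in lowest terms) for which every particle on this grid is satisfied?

1/5

(1,1)# 2/3
(1,2)# 3/5
(1,3)# 2/5
(1,4)+ 1/5
(1,5)# 2/3
(2,1)# 3/5
(2,2)+ 3/8
(2,3)+ 5/8
(2,4)# 4/8
(2,5)# 3/5
(3,1)# 2/4
(3,2)+ 4/7
(3,3)+ 5/6
(3,4)+ 4/7
(3,5)# 2/4
(4,1)# 3/4
(4,3)+ 4/5
(4,5)+ 3/4
(5,1)# 2/2
(5,2)# 2/3
(5,4)+ 3/3
(5,5)+ 2/2
The smallest same-type fraction is 1/5 at (1,4), which reduces to 1/5. Any threshold above that leaves this particle unsatisfied.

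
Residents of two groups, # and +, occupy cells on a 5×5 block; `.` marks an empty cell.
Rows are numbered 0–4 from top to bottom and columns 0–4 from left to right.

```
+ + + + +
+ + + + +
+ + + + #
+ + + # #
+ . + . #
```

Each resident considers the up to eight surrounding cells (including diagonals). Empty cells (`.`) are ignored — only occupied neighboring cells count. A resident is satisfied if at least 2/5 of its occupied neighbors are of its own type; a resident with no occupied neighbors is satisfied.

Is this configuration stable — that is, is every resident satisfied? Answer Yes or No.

Yes

(0,0)+ 3/3 ok
(0,1)+ 5/5 ok
(0,2)+ 5/5 ok
(0,3)+ 5/5 ok
(0,4)+ 3/3 ok
(1,0)+ 5/5 ok
(1,1)+ 8/8 ok
(1,2)+ 8/8 ok
(1,3)+ 7/8 ok
(1,4)+ 4/5 ok
(2,0)+ 5/5 ok
(2,1)+ 8/8 ok
(2,2)+ 7/8 ok
(2,3)+ 5/8 ok
(2,4)# 2/5 ok
(3,0)+ 4/4 ok
(3,1)+ 7/7 ok
(3,2)+ 5/6 ok
(3,3)# 3/7 ok
(3,4)# 3/4 ok
(4,0)+ 2/2 ok
(4,2)+ 2/3 ok
(4,4)# 2/2 ok
All meet the threshold, so the configuration is stable.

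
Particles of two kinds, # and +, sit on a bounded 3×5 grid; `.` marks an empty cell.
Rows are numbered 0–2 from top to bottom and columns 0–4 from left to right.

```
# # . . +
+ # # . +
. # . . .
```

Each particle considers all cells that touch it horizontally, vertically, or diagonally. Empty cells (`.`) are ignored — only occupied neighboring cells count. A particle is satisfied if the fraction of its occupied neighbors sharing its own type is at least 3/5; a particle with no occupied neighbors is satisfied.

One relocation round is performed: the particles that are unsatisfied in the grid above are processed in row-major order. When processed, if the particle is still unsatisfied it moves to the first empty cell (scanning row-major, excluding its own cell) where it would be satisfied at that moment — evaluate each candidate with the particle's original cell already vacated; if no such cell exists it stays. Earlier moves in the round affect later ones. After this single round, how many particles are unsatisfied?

Initially unsatisfied (in order): (1,0).
  (1,0) → (0,3).
Resulting grid:
# # . + +
. # # . +
. # . . .
All satisfied now.

0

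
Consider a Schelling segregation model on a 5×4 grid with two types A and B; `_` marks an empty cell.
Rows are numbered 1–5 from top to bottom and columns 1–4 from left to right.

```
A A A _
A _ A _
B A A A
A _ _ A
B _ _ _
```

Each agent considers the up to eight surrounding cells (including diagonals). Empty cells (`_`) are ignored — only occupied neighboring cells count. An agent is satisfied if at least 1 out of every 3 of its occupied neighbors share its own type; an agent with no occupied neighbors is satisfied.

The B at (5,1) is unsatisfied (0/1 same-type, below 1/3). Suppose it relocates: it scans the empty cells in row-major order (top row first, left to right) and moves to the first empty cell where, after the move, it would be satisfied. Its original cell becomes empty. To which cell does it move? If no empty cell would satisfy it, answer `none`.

Vacating (5,1). Empty cells in order:
  (1,4): 0/2 same-type → still unsatisfied.
  (2,2): 1/8 same-type → still unsatisfied.
  (2,4): 0/4 same-type → still unsatisfied.
  (4,2): 1/4 same-type → still unsatisfied.
  (4,3): 0/4 same-type → still unsatisfied.
  (5,2): 0/1 same-type → still unsatisfied.
  (5,3): 0/1 same-type → still unsatisfied.
  (5,4): 0/1 same-type → still unsatisfied.

none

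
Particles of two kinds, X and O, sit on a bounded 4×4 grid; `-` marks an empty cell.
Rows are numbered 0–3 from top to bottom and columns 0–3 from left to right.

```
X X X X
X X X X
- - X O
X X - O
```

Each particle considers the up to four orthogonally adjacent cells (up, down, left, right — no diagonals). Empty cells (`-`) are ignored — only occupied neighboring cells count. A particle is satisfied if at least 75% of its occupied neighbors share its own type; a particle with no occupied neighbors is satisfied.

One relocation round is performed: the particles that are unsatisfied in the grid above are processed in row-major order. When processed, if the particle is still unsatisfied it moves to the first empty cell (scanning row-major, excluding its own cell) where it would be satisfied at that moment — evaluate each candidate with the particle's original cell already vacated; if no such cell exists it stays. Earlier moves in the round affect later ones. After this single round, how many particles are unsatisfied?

Initially unsatisfied (in order): (1,3), (2,2), (2,3).
  (1,3) → (2,0).
  (2,2) → (2,1).
  (2,3): now satisfied by earlier moves; stays.
Resulting grid:
X X X X
X X X -
X X - O
X X - O
All satisfied now.

0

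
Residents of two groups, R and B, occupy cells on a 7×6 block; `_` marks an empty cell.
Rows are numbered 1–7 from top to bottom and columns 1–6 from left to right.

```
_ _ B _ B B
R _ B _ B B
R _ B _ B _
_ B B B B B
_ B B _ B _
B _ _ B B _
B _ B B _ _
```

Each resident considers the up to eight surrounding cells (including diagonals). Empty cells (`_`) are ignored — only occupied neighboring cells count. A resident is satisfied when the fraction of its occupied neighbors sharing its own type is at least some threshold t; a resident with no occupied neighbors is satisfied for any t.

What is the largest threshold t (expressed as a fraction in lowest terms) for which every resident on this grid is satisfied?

1/2

Row 1: (1,3)B 1/1 · (1,5)B 3/3 · (1,6)B 3/3
Row 2: (2,1)R 1/1 · (2,3)B 2/2 · (2,5)B 4/4 · (2,6)B 4/4
Row 3: (3,1)R 1/2 · (3,3)B 4/4 · (3,5)B 5/5
Row 4: (4,2)B 4/5 · (4,3)B 5/5 · (4,4)B 6/6 · (4,5)B 4/4 · (4,6)B 3/3
Row 5: (5,2)B 4/4 · (5,3)B 5/5 · (5,5)B 5/5
Row 6: (6,1)B 2/2 · (6,4)B 5/5 · (6,5)B 3/3
Row 7: (7,1)B 1/1 · (7,3)B 2/2 · (7,4)B 3/3
The smallest same-type fraction is 1/2 at (3,1), which reduces to 1/2. Any threshold above that leaves this resident unsatisfied.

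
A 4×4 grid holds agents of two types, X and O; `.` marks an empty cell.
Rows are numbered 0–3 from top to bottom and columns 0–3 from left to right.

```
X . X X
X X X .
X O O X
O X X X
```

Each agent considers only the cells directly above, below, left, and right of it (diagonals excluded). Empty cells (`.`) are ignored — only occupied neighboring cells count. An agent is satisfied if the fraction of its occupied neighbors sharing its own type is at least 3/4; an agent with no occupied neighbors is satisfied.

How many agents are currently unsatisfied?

9

Row 0: (0,0)X 1/1 ✓ · (0,2)X 2/2 ✓ · (0,3)X 1/1 ✓
Row 1: (1,0)X 3/3 ✓ · (1,1)X 2/3 ✗ · (1,2)X 2/3 ✗
Row 2: (2,0)X 1/3 ✗ · (2,1)O 1/4 ✗ · (2,2)O 1/4 ✗ · (2,3)X 1/2 ✗
Row 3: (3,0)O 0/2 ✗ · (3,1)X 1/3 ✗ · (3,2)X 2/3 ✗ · (3,3)X 2/2 ✓
Unsatisfied: (1,1), (1,2), (2,0), (2,1), (2,2), (2,3), (3,0), (3,1), (3,2) — 9 in total.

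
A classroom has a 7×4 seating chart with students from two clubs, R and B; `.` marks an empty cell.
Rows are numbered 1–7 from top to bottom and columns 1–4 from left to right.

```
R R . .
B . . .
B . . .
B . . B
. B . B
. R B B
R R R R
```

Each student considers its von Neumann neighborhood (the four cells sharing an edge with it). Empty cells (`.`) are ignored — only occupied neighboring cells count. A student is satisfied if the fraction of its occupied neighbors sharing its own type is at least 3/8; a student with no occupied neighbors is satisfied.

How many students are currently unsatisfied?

Row 1: (1,1)R 1/2 ok · (1,2)R 1/1 ok
Row 2: (2,1)B 1/2 ok
Row 3: (3,1)B 2/2 ok
Row 4: (4,1)B 1/1 ok · (4,4)B 1/1 ok
Row 5: (5,2)B 0/1 unhappy · (5,4)B 2/2 ok
Row 6: (6,2)R 1/3 unhappy · (6,3)B 1/3 unhappy · (6,4)B 2/3 ok
Row 7: (7,1)R 1/1 ok · (7,2)R 3/3 ok · (7,3)R 2/3 ok · (7,4)R 1/2 ok
Unsatisfied: (5,2), (6,2), (6,3) — 3 in total.

3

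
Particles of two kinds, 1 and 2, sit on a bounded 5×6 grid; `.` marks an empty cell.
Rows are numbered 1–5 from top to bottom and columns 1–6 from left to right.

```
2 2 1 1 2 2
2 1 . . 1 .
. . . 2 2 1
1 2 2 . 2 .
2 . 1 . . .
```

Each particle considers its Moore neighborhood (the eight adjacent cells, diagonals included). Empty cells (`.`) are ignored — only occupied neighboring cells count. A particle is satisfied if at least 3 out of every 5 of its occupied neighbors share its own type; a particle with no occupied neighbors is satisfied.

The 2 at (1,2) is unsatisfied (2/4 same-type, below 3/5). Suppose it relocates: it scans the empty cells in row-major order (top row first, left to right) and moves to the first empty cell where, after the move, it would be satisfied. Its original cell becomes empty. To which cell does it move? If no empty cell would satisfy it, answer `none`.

Vacating (1,2). Empty cells in order:
  (2,3): 1/4 same-type → still unsatisfied.
  (2,4): 3/6 same-type → still unsatisfied.
  (2,6): 3/5 same-type → satisfied — stop here.

(2,6)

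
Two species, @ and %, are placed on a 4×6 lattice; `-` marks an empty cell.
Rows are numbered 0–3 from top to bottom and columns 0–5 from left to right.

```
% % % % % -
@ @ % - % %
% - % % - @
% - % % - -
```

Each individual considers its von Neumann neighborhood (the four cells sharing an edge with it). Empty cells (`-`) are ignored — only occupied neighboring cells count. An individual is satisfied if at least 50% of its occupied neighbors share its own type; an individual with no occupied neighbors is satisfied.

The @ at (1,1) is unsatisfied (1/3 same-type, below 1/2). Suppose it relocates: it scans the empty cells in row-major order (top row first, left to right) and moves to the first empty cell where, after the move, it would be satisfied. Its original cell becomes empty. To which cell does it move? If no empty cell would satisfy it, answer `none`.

(3,5)

Vacating (1,1). Empty cells in order:
  (0,5): 0/2 same-type → still unsatisfied.
  (1,3): 0/4 same-type → still unsatisfied.
  (2,1): 0/2 same-type → still unsatisfied.
  (2,4): 1/3 same-type → still unsatisfied.
  (3,1): 0/2 same-type → still unsatisfied.
  (3,4): 0/1 same-type → still unsatisfied.
  (3,5): 1/1 same-type → satisfied — stop here.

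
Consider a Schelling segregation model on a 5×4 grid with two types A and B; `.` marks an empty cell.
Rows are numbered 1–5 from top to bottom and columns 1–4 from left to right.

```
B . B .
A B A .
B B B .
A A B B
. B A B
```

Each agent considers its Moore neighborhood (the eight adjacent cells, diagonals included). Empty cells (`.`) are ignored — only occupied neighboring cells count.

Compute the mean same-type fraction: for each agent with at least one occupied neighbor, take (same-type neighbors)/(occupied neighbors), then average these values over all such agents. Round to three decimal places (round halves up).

0.427

Row 1: (1,1)B 1/2 · (1,3)B 1/2
Row 2: (2,1)A 0/4 · (2,2)B 5/7 · (2,3)A 0/4
Row 3: (3,1)B 2/5 · (3,2)B 4/8 · (3,3)B 4/6
Row 4: (4,1)A 1/4 · (4,2)A 2/7 · (4,3)B 5/7 · (4,4)B 3/4
Row 5: (5,2)B 1/4 · (5,3)A 1/5 · (5,4)B 2/3
Sum over 15 agents: 1/2 + 1/2 + 0/4 + 5/7 + 0/4 + 2/5 + 4/8 + 4/6 + 1/4 + 2/7 + 5/7 + 3/4 + 1/4 + 1/5 + 2/3 = 2687/420; mean = 2687/420 ÷ 15 = 2687/6300 = 0.426507… → 0.427.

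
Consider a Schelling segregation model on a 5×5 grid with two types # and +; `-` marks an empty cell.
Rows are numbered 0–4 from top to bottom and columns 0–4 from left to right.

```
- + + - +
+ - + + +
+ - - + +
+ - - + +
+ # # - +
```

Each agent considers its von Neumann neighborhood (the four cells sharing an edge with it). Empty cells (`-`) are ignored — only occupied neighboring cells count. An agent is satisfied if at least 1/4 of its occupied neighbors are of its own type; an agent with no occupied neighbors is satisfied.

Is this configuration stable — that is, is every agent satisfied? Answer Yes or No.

(0,1)+ 1/1 ✓
(0,2)+ 2/2 ✓
(0,4)+ 1/1 ✓
(1,0)+ 1/1 ✓
(1,2)+ 2/2 ✓
(1,3)+ 3/3 ✓
(1,4)+ 3/3 ✓
(2,0)+ 2/2 ✓
(2,3)+ 3/3 ✓
(2,4)+ 3/3 ✓
(3,0)+ 2/2 ✓
(3,3)+ 2/2 ✓
(3,4)+ 3/3 ✓
(4,0)+ 1/2 ✓
(4,1)# 1/2 ✓
(4,2)# 1/1 ✓
(4,4)+ 1/1 ✓
All meet the threshold, so the configuration is stable.

Yes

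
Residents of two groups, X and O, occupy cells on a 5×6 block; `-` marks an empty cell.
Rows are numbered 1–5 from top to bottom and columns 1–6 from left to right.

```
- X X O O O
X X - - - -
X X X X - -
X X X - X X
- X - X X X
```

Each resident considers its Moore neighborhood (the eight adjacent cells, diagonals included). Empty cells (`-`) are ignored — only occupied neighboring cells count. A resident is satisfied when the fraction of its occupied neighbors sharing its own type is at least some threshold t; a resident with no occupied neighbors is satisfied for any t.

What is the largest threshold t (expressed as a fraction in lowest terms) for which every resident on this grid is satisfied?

1/2

(1,2)X 3/3
(1,3)X 2/3
(1,4)O 1/2
(1,5)O 2/2
(1,6)O 1/1
(2,1)X 4/4
(2,2)X 6/6
(3,1)X 5/5
(3,2)X 7/7
(3,3)X 5/5
(3,4)X 3/3
(4,1)X 4/4
(4,2)X 6/6
(4,3)X 6/6
(4,5)X 5/5
(4,6)X 3/3
(5,2)X 3/3
(5,4)X 3/3
(5,5)X 4/4
(5,6)X 3/3
The smallest same-type fraction is 1/2 at (1,4), which reduces to 1/2. Any threshold above that leaves this resident unsatisfied.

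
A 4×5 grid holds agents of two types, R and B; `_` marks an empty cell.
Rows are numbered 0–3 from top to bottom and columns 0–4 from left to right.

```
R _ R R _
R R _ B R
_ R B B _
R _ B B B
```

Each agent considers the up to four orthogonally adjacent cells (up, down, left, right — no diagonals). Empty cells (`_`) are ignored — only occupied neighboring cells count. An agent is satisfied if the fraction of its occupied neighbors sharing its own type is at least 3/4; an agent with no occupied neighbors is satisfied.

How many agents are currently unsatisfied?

5

Row 0: (0,0)R 1/1 ok · (0,2)R 1/1 ok · (0,3)R 1/2 unhappy
Row 1: (1,0)R 2/2 ok · (1,1)R 2/2 ok · (1,3)B 1/3 unhappy · (1,4)R 0/1 unhappy
Row 2: (2,1)R 1/2 unhappy · (2,2)B 2/3 unhappy · (2,3)B 3/3 ok
Row 3: (3,0)R 0/0 ok · (3,2)B 2/2 ok · (3,3)B 3/3 ok · (3,4)B 1/1 ok
Unsatisfied: (0,3), (1,3), (1,4), (2,1), (2,2) — 5 in total.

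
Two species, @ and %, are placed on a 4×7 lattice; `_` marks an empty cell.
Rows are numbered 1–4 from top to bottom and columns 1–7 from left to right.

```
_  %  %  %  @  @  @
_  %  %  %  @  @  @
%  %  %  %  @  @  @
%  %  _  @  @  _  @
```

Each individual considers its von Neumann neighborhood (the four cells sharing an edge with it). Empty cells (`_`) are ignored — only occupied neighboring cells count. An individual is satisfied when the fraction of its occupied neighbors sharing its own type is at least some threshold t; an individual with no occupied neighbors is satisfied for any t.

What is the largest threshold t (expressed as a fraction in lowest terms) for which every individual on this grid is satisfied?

Row 1: (1,2)% 2/2 · (1,3)% 3/3 · (1,4)% 2/3 · (1,5)@ 2/3 · (1,6)@ 3/3 · (1,7)@ 2/2
Row 2: (2,2)% 3/3 · (2,3)% 4/4 · (2,4)% 3/4 · (2,5)@ 3/4 · (2,6)@ 4/4 · (2,7)@ 3/3
Row 3: (3,1)% 2/2 · (3,2)% 4/4 · (3,3)% 3/3 · (3,4)% 2/4 · (3,5)@ 3/4 · (3,6)@ 3/3 · (3,7)@ 3/3
Row 4: (4,1)% 2/2 · (4,2)% 2/2 · (4,4)@ 1/2 · (4,5)@ 2/2 · (4,7)@ 1/1
The smallest same-type fraction is 2/4 at (3,4), which reduces to 1/2. Any threshold above that leaves this individual unsatisfied.

1/2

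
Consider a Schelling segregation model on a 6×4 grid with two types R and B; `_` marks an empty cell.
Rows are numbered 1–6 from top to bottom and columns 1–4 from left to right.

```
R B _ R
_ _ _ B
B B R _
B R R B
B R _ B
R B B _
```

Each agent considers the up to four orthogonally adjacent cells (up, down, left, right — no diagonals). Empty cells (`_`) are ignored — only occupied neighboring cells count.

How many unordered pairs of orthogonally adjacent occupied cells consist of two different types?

10

Scan each occupied cell's neighbors to the right and below so each pair is counted once.
Row 1: R(1,1)–B(1,2)≠ R(1,4)–B(2,4)≠  → 2/2 unlike.
Row 3: B(3,1)–B(3,2)= B(3,1)–B(4,1)= B(3,2)–R(3,3)≠ B(3,2)–R(4,2)≠ R(3,3)–R(4,3)=  → 2/5 unlike.
Row 4: B(4,1)–R(4,2)≠ B(4,1)–B(5,1)= R(4,2)–R(4,3)= R(4,2)–R(5,2)= R(4,3)–B(4,4)≠ B(4,4)–B(5,4)=  → 2/6 unlike.
Row 5: B(5,1)–R(5,2)≠ B(5,1)–R(6,1)≠ R(5,2)–B(6,2)≠  → 3/3 unlike.
Row 6: R(6,1)–B(6,2)≠ B(6,2)–B(6,3)=  → 1/2 unlike.
Total adjacent occupied pairs: 18; unlike-type pairs: 10.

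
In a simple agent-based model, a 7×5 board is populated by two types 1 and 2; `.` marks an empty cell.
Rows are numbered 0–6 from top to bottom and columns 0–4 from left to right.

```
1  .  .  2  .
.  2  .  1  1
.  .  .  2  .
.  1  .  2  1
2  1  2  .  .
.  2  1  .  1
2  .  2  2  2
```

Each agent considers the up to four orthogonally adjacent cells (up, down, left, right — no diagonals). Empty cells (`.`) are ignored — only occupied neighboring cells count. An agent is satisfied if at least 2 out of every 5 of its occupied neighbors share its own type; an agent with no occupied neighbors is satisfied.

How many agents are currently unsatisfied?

9

(0,0)1 0/0 satisfied
(0,3)2 0/1 not
(1,1)2 0/0 satisfied
(1,3)1 1/3 not
(1,4)1 1/1 satisfied
(2,3)2 1/2 satisfied
(3,1)1 1/1 satisfied
(3,3)2 1/2 satisfied
(3,4)1 0/1 not
(4,0)2 0/1 not
(4,1)1 1/4 not
(4,2)2 0/2 not
(5,1)2 0/2 not
(5,2)1 0/3 not
(5,4)1 0/1 not
(6,0)2 0/0 satisfied
(6,2)2 1/2 satisfied
(6,3)2 2/2 satisfied
(6,4)2 1/2 satisfied
Unsatisfied: (0,3), (1,3), (3,4), (4,0), (4,1), (4,2), (5,1), (5,2), (5,4) — 9 in total.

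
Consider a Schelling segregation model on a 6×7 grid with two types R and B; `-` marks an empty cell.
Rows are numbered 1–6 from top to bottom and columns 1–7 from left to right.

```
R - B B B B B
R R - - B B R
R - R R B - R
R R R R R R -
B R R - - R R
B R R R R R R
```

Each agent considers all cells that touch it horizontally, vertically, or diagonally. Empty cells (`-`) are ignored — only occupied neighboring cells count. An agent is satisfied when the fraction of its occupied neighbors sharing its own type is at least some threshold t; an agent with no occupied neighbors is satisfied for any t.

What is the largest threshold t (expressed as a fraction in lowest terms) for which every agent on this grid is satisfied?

Row 1: (1,1)R 2/2 · (1,3)B 1/2 · (1,4)B 3/3 · (1,5)B 4/4 · (1,6)B 4/5 · (1,7)B 2/3
Row 2: (2,1)R 3/3 · (2,2)R 4/5 · (2,5)B 5/6 · (2,6)B 5/7 · (2,7)R 1/4
Row 3: (3,1)R 4/4 · (3,3)R 5/5 · (3,4)R 4/6 · (3,5)B 2/6 · (3,7)R 2/3
Row 4: (4,1)R 3/4 · (4,2)R 6/7 · (4,3)R 6/6 · (4,4)R 5/6 · (4,5)R 4/5 · (4,6)R 4/5
Row 5: (5,1)B 1/5 · (5,2)R 6/8 · (5,3)R 7/7 · (5,6)R 6/6 · (5,7)R 4/4
Row 6: (6,1)B 1/3 · (6,2)R 3/5 · (6,3)R 4/4 · (6,4)R 3/3 · (6,5)R 3/3 · (6,6)R 4/4 · (6,7)R 3/3
The smallest same-type fraction is 1/5 at (5,1), which reduces to 1/5. Any threshold above that leaves this agent unsatisfied.

1/5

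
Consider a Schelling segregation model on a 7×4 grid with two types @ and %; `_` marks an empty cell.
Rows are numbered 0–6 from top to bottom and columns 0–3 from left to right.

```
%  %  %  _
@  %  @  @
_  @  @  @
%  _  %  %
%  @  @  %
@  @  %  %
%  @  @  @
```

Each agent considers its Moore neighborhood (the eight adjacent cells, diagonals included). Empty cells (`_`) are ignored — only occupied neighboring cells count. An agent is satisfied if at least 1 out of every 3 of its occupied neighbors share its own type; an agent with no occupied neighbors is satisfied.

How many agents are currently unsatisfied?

6

(0,0)% 2/3 ✓
(0,1)% 3/5 ✓
(0,2)% 2/4 ✓
(1,0)@ 1/4 ✗
(1,1)% 3/7 ✓
(1,2)@ 4/7 ✓
(1,3)@ 3/4 ✓
(2,1)@ 3/6 ✓
(2,2)@ 4/7 ✓
(2,3)@ 3/5 ✓
(3,0)% 1/3 ✓
(3,2)% 2/7 ✗
(3,3)% 2/5 ✓
(4,0)% 1/4 ✗
(4,1)@ 3/7 ✓
(4,2)@ 2/7 ✗
(4,3)% 4/5 ✓
(5,0)@ 3/5 ✓
(5,1)@ 5/8 ✓
(5,2)% 2/8 ✗
(5,3)% 2/5 ✓
(6,0)% 0/3 ✗
(6,1)@ 3/5 ✓
(6,2)@ 3/5 ✓
(6,3)@ 1/3 ✓
Unsatisfied: (1,0), (3,2), (4,0), (4,2), (5,2), (6,0) — 6 in total.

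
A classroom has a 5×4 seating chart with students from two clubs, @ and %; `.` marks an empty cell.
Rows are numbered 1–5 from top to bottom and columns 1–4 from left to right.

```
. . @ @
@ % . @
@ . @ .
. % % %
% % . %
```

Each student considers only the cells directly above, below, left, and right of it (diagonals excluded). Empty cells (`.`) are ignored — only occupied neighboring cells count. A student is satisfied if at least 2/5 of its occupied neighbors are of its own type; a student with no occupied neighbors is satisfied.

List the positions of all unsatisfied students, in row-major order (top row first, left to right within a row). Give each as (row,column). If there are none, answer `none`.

(1,3)@ 1/1 satisfied
(1,4)@ 2/2 satisfied
(2,1)@ 1/2 satisfied
(2,2)% 0/1 not
(2,4)@ 1/1 satisfied
(3,1)@ 1/1 satisfied
(3,3)@ 0/1 not
(4,2)% 2/2 satisfied
(4,3)% 2/3 satisfied
(4,4)% 2/2 satisfied
(5,1)% 1/1 satisfied
(5,2)% 2/2 satisfied
(5,4)% 1/1 satisfied

(2,2), (3,3)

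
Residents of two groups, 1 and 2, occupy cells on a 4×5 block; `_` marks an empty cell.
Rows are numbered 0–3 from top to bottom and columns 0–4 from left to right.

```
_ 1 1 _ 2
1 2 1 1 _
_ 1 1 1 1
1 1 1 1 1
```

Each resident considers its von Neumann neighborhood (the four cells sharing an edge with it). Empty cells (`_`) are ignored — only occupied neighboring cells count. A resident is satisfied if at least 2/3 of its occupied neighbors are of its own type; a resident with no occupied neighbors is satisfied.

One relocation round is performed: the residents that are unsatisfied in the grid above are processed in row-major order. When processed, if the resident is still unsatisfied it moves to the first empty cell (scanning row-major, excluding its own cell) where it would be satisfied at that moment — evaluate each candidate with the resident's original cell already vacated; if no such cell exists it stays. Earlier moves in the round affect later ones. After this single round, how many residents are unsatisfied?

Initially unsatisfied (in order): (0,1), (1,0), (1,1).
  (0,1) → (0,0).
  (1,0) → (0,1).
  (1,1): no empty cell satisfies it; stays.
Resulting grid:
1 1 1 _ 2
_ 2 1 1 _
_ 1 1 1 1
1 1 1 1 1
Unsatisfied now: (1,1).

1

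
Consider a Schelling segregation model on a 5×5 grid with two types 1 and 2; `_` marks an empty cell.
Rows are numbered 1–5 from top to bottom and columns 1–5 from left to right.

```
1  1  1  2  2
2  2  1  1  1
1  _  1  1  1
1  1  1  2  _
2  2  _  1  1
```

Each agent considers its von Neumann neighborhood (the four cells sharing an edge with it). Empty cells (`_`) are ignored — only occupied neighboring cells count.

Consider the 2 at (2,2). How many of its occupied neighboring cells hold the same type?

Occupied neighbors of (2,2): (1,2)=1, (2,1)=2, (2,3)=1.
Same type (2): 1 of 3.

1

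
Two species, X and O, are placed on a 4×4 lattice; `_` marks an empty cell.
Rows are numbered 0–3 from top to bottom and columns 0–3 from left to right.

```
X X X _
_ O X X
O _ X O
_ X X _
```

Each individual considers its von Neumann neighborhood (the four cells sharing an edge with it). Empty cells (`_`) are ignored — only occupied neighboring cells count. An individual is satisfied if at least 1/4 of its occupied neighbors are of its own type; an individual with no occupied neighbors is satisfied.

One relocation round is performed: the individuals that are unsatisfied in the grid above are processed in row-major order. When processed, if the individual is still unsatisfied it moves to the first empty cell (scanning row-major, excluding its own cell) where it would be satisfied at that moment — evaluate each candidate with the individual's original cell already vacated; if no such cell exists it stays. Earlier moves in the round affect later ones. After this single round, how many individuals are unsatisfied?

0

Initially unsatisfied (in order): (1,1), (2,3).
  (1,1) → (1,0).
  (2,3) → (1,1).
Resulting grid:
X X X _
O O X X
O _ X _
_ X X _
All satisfied now.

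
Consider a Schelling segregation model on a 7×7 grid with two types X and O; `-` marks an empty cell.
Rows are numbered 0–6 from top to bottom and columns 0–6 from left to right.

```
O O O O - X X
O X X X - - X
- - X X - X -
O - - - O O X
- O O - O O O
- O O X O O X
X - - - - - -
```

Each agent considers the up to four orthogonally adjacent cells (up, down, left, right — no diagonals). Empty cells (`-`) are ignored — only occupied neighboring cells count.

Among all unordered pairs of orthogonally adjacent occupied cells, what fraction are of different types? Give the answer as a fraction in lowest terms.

Scan each occupied cell's neighbors to the right and below so each pair is counted once.
From row 0: 3 unlike of 9 pairs (running 3/9).
From row 1: 1 unlike of 5 pairs (running 4/14).
From row 2: 1 unlike of 2 pairs (running 5/16).
From row 3: 2 unlike of 5 pairs (running 7/21).
From row 4: 1 unlike of 8 pairs (running 8/29).
From row 5: 3 unlike of 5 pairs (running 11/34).
Total adjacent occupied pairs: 34; unlike-type pairs: 11.
11/34 is already in lowest terms.

11/34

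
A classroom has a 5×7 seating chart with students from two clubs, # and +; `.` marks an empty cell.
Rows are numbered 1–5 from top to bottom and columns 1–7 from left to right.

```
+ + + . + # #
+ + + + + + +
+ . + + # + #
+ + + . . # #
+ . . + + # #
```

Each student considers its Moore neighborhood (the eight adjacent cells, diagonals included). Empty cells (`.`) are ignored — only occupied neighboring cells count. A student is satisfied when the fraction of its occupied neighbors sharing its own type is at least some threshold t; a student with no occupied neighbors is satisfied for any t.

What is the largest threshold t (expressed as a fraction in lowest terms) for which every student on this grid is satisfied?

(1,1)+ 3/3
(1,2)+ 5/5
(1,3)+ 4/4
(1,5)+ 3/4
(1,6)# 1/5
(1,7)# 1/3
(2,1)+ 4/4
(2,2)+ 7/7
(2,3)+ 6/6
(2,4)+ 6/7
(2,5)+ 5/7
(2,6)+ 4/8
(2,7)+ 2/5
(3,1)+ 4/4
(3,3)+ 6/6
(3,4)+ 5/6
(3,5)# 1/6
(3,6)+ 3/7
(3,7)# 2/5
(4,1)+ 3/3
(4,2)+ 5/5
(4,3)+ 4/4
(4,6)# 5/7
(4,7)# 4/5
(5,1)+ 2/2
(5,4)+ 2/2
(5,5)+ 1/3
(5,6)# 3/4
(5,7)# 3/3
The smallest same-type fraction is 1/6 at (3,5), which reduces to 1/6. Any threshold above that leaves this student unsatisfied.

1/6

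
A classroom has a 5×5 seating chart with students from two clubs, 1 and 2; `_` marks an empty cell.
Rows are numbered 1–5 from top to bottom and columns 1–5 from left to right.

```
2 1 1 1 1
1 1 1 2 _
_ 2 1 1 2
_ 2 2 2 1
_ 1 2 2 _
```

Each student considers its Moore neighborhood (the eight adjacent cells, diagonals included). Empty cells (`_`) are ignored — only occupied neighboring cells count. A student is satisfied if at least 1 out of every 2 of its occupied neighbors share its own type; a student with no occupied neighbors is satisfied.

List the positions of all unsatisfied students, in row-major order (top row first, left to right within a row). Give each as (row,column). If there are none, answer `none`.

(1,1), (2,4), (3,2), (3,3), (3,4), (4,5), (5,2)

Row 1: (1,1)2 0/3 ✗ · (1,2)1 4/5 ✓ · (1,3)1 4/5 ✓ · (1,4)1 3/4 ✓ · (1,5)1 1/2 ✓
Row 2: (2,1)1 2/4 ✓ · (2,2)1 5/7 ✓ · (2,3)1 6/8 ✓ · (2,4)2 1/7 ✗
Row 3: (3,2)2 2/6 ✗ · (3,3)1 3/8 ✗ · (3,4)1 3/7 ✗ · (3,5)2 2/4 ✓
Row 4: (4,2)2 3/5 ✓ · (4,3)2 5/8 ✓ · (4,4)2 4/7 ✓ · (4,5)1 1/4 ✗
Row 5: (5,2)1 0/3 ✗ · (5,3)2 4/5 ✓ · (5,4)2 3/4 ✓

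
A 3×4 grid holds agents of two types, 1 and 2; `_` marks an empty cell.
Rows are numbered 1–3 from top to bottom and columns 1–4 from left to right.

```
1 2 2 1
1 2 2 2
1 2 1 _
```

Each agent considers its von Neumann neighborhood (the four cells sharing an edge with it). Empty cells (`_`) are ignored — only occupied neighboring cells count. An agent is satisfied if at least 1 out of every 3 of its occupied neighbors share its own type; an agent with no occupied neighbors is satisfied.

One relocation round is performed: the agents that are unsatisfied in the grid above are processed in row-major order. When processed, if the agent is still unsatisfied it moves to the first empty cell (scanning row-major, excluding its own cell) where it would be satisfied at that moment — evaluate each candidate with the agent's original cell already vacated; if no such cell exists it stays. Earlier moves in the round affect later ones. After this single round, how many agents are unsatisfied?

0

Initially unsatisfied (in order): (1,4), (3,3).
  (1,4) → (3,4).
  (3,3): now satisfied by earlier moves; stays.
Resulting grid:
1 2 2 _
1 2 2 2
1 2 1 1
All satisfied now.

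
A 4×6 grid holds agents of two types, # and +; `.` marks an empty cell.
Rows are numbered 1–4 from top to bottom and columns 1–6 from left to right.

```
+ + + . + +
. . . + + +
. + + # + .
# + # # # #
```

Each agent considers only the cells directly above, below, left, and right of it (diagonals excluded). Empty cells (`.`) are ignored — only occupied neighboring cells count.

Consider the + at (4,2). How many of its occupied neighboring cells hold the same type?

Occupied neighbors of (4,2): (3,2)=+, (4,1)=#, (4,3)=#.
Same type (+): 1 of 3.

1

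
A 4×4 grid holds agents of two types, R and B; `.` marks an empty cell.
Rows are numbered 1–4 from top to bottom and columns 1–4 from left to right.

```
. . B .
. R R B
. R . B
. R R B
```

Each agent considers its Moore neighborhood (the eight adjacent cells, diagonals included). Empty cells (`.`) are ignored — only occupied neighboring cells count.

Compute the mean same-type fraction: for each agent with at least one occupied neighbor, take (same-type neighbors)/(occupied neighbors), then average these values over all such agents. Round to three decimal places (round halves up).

Row 1: (1,3)B 1/3
Row 2: (2,2)R 2/3 · (2,3)R 2/5 · (2,4)B 2/3
Row 3: (3,2)R 4/4 · (3,4)B 2/4
Row 4: (4,2)R 2/2 · (4,3)R 2/4 · (4,4)B 1/2
Sum over 9 agents: 1/3 + 2/3 + 2/5 + 2/3 + 4/4 + 2/4 + 2/2 + 2/4 + 1/2 = 167/30; mean = 167/30 ÷ 9 = 167/270 = 0.618518… → 0.619.

0.619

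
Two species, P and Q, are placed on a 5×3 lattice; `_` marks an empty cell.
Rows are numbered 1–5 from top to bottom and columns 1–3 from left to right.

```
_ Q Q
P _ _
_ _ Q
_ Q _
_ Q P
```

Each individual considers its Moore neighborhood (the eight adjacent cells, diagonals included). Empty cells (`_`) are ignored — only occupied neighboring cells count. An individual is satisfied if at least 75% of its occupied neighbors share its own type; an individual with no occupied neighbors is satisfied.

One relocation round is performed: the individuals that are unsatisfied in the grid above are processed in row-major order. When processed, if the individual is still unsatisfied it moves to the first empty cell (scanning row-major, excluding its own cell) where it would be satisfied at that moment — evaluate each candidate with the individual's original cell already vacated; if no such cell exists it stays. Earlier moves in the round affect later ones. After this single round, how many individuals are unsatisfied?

Initially unsatisfied (in order): (1,2), (2,1), (4,2), (5,2), (5,3).
  (1,2) → (2,3).
  (2,1): now satisfied by earlier moves; stays.
  (4,2) → (2,2).
  (5,2) → (1,2).
  (5,3): now satisfied by earlier moves; stays.
Resulting grid:
_ Q Q
P Q Q
_ _ Q
_ _ _
_ _ P
Unsatisfied now: (2,1).

1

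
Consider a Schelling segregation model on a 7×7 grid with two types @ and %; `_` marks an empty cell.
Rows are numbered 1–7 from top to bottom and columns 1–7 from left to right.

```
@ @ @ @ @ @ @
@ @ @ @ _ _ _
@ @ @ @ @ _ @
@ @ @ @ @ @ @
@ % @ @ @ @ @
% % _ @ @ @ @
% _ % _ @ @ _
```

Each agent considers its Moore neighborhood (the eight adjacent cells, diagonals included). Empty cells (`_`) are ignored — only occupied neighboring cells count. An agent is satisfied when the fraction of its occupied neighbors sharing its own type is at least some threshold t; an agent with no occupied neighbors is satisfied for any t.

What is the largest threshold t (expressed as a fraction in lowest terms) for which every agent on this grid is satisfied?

(1,1)@ 3/3
(1,2)@ 5/5
(1,3)@ 5/5
(1,4)@ 4/4
(1,5)@ 3/3
(1,6)@ 2/2
(1,7)@ 1/1
(2,1)@ 5/5
(2,2)@ 8/8
(2,3)@ 8/8
(2,4)@ 7/7
(3,1)@ 5/5
(3,2)@ 8/8
(3,3)@ 8/8
(3,4)@ 7/7
(3,5)@ 5/5
(3,7)@ 2/2
(4,1)@ 4/5
(4,2)@ 7/8
(4,3)@ 7/8
(4,4)@ 8/8
(4,5)@ 7/7
(4,6)@ 7/7
(4,7)@ 4/4
(5,1)@ 2/5
(5,2)% 2/7
(5,3)@ 5/7
(5,4)@ 7/7
(5,5)@ 8/8
(5,6)@ 8/8
(5,7)@ 5/5
(6,1)% 3/4
(6,2)% 4/6
(6,4)@ 5/6
(6,5)@ 7/7
(6,6)@ 7/7
(6,7)@ 4/4
(7,1)% 2/2
(7,3)% 1/2
(7,5)@ 4/4
(7,6)@ 4/4
The smallest same-type fraction is 2/7 at (5,2), which reduces to 2/7. Any threshold above that leaves this agent unsatisfied.

2/7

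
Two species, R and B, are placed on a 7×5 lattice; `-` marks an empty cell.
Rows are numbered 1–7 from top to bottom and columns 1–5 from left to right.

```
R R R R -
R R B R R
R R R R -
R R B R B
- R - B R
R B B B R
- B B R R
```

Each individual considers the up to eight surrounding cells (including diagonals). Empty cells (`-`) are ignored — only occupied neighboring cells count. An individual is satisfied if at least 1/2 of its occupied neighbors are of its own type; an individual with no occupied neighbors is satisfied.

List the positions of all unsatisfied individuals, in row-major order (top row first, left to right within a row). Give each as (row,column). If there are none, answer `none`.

Row 1: (1,1)R 3/3 ✓ · (1,2)R 4/5 ✓ · (1,3)R 4/5 ✓ · (1,4)R 3/4 ✓
Row 2: (2,1)R 5/5 ✓ · (2,2)R 7/8 ✓ · (2,3)B 0/8 ✗ · (2,4)R 5/6 ✓ · (2,5)R 3/3 ✓
Row 3: (3,1)R 5/5 ✓ · (3,2)R 6/8 ✓ · (3,3)R 6/8 ✓ · (3,4)R 4/7 ✓
Row 4: (4,1)R 4/4 ✓ · (4,2)R 5/6 ✓ · (4,3)B 1/7 ✗ · (4,4)R 3/6 ✓ · (4,5)B 1/4 ✗
Row 5: (5,2)R 3/6 ✓ · (5,4)B 4/7 ✓ · (5,5)R 2/5 ✗
Row 6: (6,1)R 1/3 ✗ · (6,2)B 3/5 ✓ · (6,3)B 5/7 ✓ · (6,4)B 3/7 ✗ · (6,5)R 3/5 ✓
Row 7: (7,2)B 3/4 ✓ · (7,3)B 4/5 ✓ · (7,4)R 2/5 ✗ · (7,5)R 2/3 ✓

(2,3), (4,3), (4,5), (5,5), (6,1), (6,4), (7,4)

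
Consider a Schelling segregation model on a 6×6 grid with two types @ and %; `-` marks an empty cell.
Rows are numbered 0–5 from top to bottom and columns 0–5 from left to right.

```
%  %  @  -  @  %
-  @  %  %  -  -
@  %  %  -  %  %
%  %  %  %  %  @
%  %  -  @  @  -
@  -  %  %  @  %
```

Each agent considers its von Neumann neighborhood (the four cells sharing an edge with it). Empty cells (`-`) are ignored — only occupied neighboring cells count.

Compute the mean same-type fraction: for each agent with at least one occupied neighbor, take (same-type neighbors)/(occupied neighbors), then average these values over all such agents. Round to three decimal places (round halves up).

Row 0: (0,0)% 1/1 · (0,1)% 1/3 · (0,2)@ 0/2 · (0,4)@ 0/1 · (0,5)% 0/1
Row 1: (1,1)@ 0/3 · (1,2)% 2/4 · (1,3)% 1/1
Row 2: (2,0)@ 0/2 · (2,1)% 2/4 · (2,2)% 3/3 · (2,4)% 2/2 · (2,5)% 1/2
Row 3: (3,0)% 2/3 · (3,1)% 4/4 · (3,2)% 3/3 · (3,3)% 2/3 · (3,4)% 2/4 · (3,5)@ 0/2
Row 4: (4,0)% 2/3 · (4,1)% 2/2 · (4,3)@ 1/3 · (4,4)@ 2/3
Row 5: (5,0)@ 0/1 · (5,2)% 1/1 · (5,3)% 1/3 · (5,4)@ 1/3 · (5,5)% 0/1
Sum over 28 agents: 1/1 + 1/3 + 0/2 + 0/1 + 0/1 + 0/3 + 2/4 + 1/1 + 0/2 + 2/4 + 3/3 + 2/2 + 1/2 + 2/3 + 4/4 + 3/3 + 2/3 + 2/4 + 0/2 + 2/3 + 2/2 + 1/3 + 2/3 + 0/1 + 1/1 + 1/3 + 1/3 + 0/1 = 14; mean = 14 ÷ 28 = 1/2 = 0.5 → 0.500.

0.500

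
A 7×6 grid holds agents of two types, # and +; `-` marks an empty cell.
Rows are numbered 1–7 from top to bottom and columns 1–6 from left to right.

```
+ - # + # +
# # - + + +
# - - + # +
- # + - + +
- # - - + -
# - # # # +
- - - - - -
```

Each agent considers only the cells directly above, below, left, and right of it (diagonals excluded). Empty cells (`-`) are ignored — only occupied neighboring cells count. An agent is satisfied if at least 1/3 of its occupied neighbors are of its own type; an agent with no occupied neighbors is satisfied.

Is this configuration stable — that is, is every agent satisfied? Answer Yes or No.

(1,1)+ 0/1 ✗
(1,3)# 0/1 ✗
(1,4)+ 1/3 ✓
(1,5)# 0/3 ✗
(1,6)+ 1/2 ✓
(2,1)# 2/3 ✓
(2,2)# 1/1 ✓
(2,4)+ 3/3 ✓
(2,5)+ 2/4 ✓
(2,6)+ 3/3 ✓
(3,1)# 1/1 ✓
(3,4)+ 1/2 ✓
(3,5)# 0/4 ✗
(3,6)+ 2/3 ✓
(4,2)# 1/2 ✓
(4,3)+ 0/1 ✗
(4,5)+ 2/3 ✓
(4,6)+ 2/2 ✓
(5,2)# 1/1 ✓
(5,5)+ 1/2 ✓
(6,1)# 0/0 ✓
(6,3)# 1/1 ✓
(6,4)# 2/2 ✓
(6,5)# 1/3 ✓
(6,6)+ 0/1 ✗
For instance (1,1) has only 0/1 same-type neighbors, below 1/3.

No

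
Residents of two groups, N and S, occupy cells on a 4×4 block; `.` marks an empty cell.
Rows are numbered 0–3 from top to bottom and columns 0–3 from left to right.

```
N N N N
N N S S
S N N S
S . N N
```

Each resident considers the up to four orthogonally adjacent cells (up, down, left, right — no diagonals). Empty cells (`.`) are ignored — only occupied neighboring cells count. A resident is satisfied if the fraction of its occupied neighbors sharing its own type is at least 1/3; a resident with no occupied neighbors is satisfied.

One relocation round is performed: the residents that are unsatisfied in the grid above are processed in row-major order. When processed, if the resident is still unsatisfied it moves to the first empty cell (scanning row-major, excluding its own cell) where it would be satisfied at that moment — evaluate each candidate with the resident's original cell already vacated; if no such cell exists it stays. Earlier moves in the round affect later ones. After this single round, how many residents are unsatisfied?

Initially unsatisfied (in order): (1,2).
  (1,2) → (3,1).
Resulting grid:
N N N N
N N . S
S N N S
S S N N
All satisfied now.

0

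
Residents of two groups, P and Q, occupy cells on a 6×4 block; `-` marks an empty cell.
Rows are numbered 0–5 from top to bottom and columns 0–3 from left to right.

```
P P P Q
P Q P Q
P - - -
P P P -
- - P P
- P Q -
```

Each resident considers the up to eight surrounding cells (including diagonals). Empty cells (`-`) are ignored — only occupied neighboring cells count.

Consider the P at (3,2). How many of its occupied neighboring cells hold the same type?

Occupied neighbors of (3,2): (3,1)=P, (4,2)=P, (4,3)=P.
Same type (P): 3 of 3.

3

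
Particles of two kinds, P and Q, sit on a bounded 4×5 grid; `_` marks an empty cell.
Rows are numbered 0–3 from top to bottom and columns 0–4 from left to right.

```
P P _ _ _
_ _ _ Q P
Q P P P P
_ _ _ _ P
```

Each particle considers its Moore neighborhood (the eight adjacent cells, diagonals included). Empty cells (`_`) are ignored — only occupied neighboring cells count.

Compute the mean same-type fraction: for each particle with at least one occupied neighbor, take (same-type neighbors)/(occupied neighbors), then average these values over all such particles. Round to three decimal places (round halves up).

0.638

(0,0)P 1/1
(0,1)P 1/1
(1,3)Q 0/4
(1,4)P 2/3
(2,0)Q 0/1
(2,1)P 1/2
(2,2)P 2/3
(2,3)P 4/5
(2,4)P 3/4
(3,4)P 2/2
Sum over 10 particles: 1/1 + 1/1 + 0/4 + 2/3 + 0/1 + 1/2 + 2/3 + 4/5 + 3/4 + 2/2 = 383/60; mean = 383/60 ÷ 10 = 383/600 = 0.638333… → 0.638.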